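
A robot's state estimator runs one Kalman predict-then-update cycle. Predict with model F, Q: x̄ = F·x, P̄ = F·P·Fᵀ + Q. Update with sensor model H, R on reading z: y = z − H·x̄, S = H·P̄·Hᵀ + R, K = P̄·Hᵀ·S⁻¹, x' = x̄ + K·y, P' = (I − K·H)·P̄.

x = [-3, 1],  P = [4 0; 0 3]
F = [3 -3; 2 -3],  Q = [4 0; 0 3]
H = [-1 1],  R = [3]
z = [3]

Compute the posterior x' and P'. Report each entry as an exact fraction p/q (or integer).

x' = [-12, -9]
P' = [341/7 317/7; 317/7 619/14]

x̄ = F·x = [-12, -9]
P̄ = F·P·Fᵀ + Q = [67 51; 51 46]
y = z − H·x̄ = [0]
S = H·P̄·Hᵀ + R = [14]
K = P̄·Hᵀ·S⁻¹ = [-8/7; -5/14]
x' = x̄ + K·y = [-12, -9]
P' = (I − K·H)·P̄ = [341/7 317/7; 317/7 619/14]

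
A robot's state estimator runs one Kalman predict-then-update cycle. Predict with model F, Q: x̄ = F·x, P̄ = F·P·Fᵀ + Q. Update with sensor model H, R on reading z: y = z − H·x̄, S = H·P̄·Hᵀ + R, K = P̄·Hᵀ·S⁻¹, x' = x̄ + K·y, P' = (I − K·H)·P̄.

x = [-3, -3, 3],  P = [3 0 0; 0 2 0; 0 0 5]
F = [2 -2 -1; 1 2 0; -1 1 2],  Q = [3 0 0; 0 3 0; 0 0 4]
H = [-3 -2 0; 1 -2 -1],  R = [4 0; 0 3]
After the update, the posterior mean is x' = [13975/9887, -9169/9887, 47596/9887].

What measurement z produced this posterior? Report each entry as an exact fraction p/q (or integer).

x̄ = F·x = [-3, -9, 6]
P̄ = F·P·Fᵀ + Q = [28 -2 -20; -2 14 1; -20 1 29]
S = H·P̄·Hᵀ + R = [288 -94; -94 168]
K = P̄·Hᵀ·S⁻¹ = [-2138/9887 1864/9887; -3305/19774 -2749/9887; 2475/19774 -2309/9887]
x' − x̄ = [43636/9887, 79814/9887, -11726/9887] = K·y
y = (KᵀK)⁻¹·Kᵀ·(x' − x̄) = [-30, -11]
z = y + H·x̄ = [-30, -11] + [27, 9] = [-3, -2]

z = [-3, -2]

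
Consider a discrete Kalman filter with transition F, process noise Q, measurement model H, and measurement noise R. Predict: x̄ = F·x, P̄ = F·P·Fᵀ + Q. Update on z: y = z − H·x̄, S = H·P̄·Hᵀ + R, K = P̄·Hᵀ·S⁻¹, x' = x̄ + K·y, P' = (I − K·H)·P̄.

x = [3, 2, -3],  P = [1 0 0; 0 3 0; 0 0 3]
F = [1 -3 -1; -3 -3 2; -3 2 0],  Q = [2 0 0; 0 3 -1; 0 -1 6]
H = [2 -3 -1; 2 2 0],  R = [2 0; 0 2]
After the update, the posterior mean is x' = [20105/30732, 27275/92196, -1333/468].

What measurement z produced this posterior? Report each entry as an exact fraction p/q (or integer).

z = [3, 2]

x̄ = F·x = [0, -21, -5]
P̄ = F·P·Fᵀ + Q = [33 18 -21; 18 51 -10; -21 -10 27]
S = H·P̄·Hᵀ + R = [428 -148; -148 482]
K = P̄·Hᵀ·S⁻¹ = [5167/30732 4045/15366; -15575/92196 10807/46098; -71/468 -41/234]
x' − x̄ = [20105/30732, 1963391/92196, 1007/468] = K·y
y = (KᵀK)⁻¹·Kᵀ·(x' − x̄) = [-65, 44]
z = y + H·x̄ = [-65, 44] + [68, -42] = [3, 2]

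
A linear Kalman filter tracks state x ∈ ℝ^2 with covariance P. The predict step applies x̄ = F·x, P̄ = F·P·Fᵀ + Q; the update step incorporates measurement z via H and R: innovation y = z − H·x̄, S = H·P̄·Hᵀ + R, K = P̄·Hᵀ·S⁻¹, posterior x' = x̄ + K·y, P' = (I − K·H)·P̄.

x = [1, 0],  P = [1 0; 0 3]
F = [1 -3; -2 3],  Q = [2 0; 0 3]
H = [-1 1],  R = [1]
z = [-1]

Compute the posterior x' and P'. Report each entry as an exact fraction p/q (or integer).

x̄ = F·x = [1, -2]
P̄ = F·P·Fᵀ + Q = [30 -29; -29 34]
y = z − H·x̄ = [2]
S = H·P̄·Hᵀ + R = [123]
K = P̄·Hᵀ·S⁻¹ = [-59/123; 21/41]
x' = x̄ + K·y = [5/123, -40/41]
P' = (I − K·H)·P̄ = [209/123 50/41; 50/41 71/41]

x' = [5/123, -40/41]
P' = [209/123 50/41; 50/41 71/41]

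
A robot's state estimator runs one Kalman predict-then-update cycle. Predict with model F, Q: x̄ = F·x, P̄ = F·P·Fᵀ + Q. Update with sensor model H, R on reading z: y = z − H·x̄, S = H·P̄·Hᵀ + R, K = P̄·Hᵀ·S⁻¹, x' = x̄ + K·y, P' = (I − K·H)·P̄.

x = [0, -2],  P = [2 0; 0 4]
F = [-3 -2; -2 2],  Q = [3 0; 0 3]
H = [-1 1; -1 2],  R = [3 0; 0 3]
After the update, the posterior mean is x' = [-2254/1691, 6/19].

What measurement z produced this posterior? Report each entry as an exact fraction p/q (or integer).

x̄ = F·x = [4, -4]
P̄ = F·P·Fᵀ + Q = [37 -4; -4 27]
S = H·P̄·Hᵀ + R = [75 103; 103 164]
K = P̄·Hᵀ·S⁻¹ = [-2089/1691 848/1691; -10/19 13/19]
x' − x̄ = [-9018/1691, 82/19] = K·y
y = (KᵀK)⁻¹·Kᵀ·(x' − x̄) = [10, 14]
z = y + H·x̄ = [10, 14] + [-8, -12] = [2, 2]

z = [2, 2]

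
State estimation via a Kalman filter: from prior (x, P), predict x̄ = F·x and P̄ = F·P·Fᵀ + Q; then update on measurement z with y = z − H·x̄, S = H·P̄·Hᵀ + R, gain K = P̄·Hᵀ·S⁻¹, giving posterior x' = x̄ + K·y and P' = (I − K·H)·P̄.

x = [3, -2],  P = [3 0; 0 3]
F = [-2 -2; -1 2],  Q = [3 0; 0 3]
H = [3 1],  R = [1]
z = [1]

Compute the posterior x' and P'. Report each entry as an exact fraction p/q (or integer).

x̄ = F·x = [-2, -7]
P̄ = F·P·Fᵀ + Q = [27 -6; -6 18]
y = z − H·x̄ = [14]
S = H·P̄·Hᵀ + R = [226]
K = P̄·Hᵀ·S⁻¹ = [75/226; 0]
x' = x̄ + K·y = [299/113, -7]
P' = (I − K·H)·P̄ = [477/226 -6; -6 18]

x' = [299/113, -7]
P' = [477/226 -6; -6 18]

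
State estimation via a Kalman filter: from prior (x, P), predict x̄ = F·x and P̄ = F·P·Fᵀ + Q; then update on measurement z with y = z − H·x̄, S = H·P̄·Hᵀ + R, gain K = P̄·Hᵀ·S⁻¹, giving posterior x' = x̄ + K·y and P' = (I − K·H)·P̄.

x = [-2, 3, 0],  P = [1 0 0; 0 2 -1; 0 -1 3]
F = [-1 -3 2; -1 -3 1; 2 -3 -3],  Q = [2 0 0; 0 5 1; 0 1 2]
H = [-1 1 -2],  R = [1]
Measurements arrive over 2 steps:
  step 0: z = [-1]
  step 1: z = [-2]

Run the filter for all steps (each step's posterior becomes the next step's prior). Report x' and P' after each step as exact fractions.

step 0: x̄ = F·x = [-7, -7, -13]
step 0: P̄ = F·P·Fᵀ + Q = [45 34 -5; 34 33 2; -5 2 33]
step 0: y = z − H·x̄ = [-27]
step 0: S = H·P̄·Hᵀ + R = [115]
step 0: K = P̄·Hᵀ·S⁻¹ = [-1/115; -1/23; -59/115]
step 0: x' = x̄ + K·y = [-778/115, -134/23, 98/115]
step 0: P' = (I − K·H)·P̄ = [5174/115 781/23 -634/115; 781/23 754/23 -13/23; -634/115 -13/23 314/115]
step 1: x̄ = F·x = [2984/115, 2886/115, 32/23]
step 1: P̄ = F·P·Fᵀ + Q = [67336/115 65649/115 1070/23; 65649/115 65081/115 1496/23; 1070/23 1496/23 3452/23]
step 1: y = z − H·x̄ = [188/115]
step 1: S = H·P̄·Hᵀ + R = [61754/115]
step 1: K = P̄·Hᵀ·S⁻¹ = [-12387/61754; -7764/30877; -16195/30877]
step 1: x' = x̄ + K·y = [791066/30877, 762186/30877, 16484/30877]
step 1: P' = (I − K·H)·P̄ = [34824605/61754 16790187/30877 -307961/30877; 16790187/30877 16425623/30877 -178400/30877; -307961/30877 -178400/30877 72878/30877]

step 0: x' = [-778/115, -134/23, 98/115], P' = [5174/115 781/23 -634/115; 781/23 754/23 -13/23; -634/115 -13/23 314/115]
step 1: x' = [791066/30877, 762186/30877, 16484/30877], P' = [34824605/61754 16790187/30877 -307961/30877; 16790187/30877 16425623/30877 -178400/30877; -307961/30877 -178400/30877 72878/30877]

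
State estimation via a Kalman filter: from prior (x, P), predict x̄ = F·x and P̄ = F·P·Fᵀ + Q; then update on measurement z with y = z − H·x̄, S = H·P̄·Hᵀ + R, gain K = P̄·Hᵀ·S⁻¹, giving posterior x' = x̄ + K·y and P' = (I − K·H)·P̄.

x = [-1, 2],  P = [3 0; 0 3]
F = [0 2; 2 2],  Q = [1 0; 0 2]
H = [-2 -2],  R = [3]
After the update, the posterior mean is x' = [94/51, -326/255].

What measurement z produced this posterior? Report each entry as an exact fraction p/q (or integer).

x̄ = F·x = [4, 2]
P̄ = F·P·Fᵀ + Q = [13 12; 12 26]
S = H·P̄·Hᵀ + R = [255]
K = P̄·Hᵀ·S⁻¹ = [-10/51; -76/255]
x' − x̄ = [-110/51, -836/255] = K·y
y = (KᵀK)⁻¹·Kᵀ·(x' − x̄) = [11]
z = y + H·x̄ = [11] + [-12] = [-1]

z = [-1]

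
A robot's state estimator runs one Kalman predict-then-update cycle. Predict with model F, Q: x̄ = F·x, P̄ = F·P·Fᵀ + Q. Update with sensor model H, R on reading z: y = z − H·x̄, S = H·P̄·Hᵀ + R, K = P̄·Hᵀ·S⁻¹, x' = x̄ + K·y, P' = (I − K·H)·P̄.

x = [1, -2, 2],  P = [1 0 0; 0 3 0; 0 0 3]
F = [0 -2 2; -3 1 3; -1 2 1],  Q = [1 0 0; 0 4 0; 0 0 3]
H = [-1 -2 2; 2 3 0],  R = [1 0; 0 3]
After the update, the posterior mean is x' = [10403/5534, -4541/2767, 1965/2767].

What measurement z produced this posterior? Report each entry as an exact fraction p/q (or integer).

x̄ = F·x = [8, 1, -3]
P̄ = F·P·Fᵀ + Q = [25 12 -6; 12 43 18; -6 18 19]
S = H·P̄·Hᵀ + R = [202 -308; -308 634]
K = P̄·Hᵀ·S⁻¹ = [-2031/5534 -118/2767; 1954/8301 5905/16602; 4502/8301 2737/8301]
x' − x̄ = [-33869/5534, -7308/2767, 10266/2767] = K·y
y = (KᵀK)⁻¹·Kᵀ·(x' − x̄) = [19, -20]
z = y + H·x̄ = [19, -20] + [-16, 19] = [3, -1]

z = [3, -1]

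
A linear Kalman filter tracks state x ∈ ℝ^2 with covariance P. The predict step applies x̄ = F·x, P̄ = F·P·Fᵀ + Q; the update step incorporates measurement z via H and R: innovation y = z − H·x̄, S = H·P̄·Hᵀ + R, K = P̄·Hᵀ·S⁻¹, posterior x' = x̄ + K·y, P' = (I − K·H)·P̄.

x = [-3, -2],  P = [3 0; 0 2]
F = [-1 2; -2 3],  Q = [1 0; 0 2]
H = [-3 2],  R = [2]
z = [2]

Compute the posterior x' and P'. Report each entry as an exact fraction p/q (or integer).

x' = [-1, -5/11]
P' = [12 18; 18 302/11]

x̄ = F·x = [-1, 0]
P̄ = F·P·Fᵀ + Q = [12 18; 18 32]
y = z − H·x̄ = [-1]
S = H·P̄·Hᵀ + R = [22]
K = P̄·Hᵀ·S⁻¹ = [0; 5/11]
x' = x̄ + K·y = [-1, -5/11]
P' = (I − K·H)·P̄ = [12 18; 18 302/11]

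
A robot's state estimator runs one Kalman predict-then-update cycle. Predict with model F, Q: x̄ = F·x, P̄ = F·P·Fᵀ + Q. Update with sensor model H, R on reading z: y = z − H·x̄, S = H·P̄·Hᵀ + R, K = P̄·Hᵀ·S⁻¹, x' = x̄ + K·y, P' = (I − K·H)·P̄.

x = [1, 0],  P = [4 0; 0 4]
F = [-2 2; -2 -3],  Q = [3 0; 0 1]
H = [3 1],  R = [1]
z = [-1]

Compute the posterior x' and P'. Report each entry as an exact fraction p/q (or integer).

x' = [37/321, -439/321]
P' = [1826/321 -5381/321; -5381/321 16172/321]

x̄ = F·x = [-2, -2]
P̄ = F·P·Fᵀ + Q = [35 -8; -8 53]
y = z − H·x̄ = [7]
S = H·P̄·Hᵀ + R = [321]
K = P̄·Hᵀ·S⁻¹ = [97/321; 29/321]
x' = x̄ + K·y = [37/321, -439/321]
P' = (I − K·H)·P̄ = [1826/321 -5381/321; -5381/321 16172/321]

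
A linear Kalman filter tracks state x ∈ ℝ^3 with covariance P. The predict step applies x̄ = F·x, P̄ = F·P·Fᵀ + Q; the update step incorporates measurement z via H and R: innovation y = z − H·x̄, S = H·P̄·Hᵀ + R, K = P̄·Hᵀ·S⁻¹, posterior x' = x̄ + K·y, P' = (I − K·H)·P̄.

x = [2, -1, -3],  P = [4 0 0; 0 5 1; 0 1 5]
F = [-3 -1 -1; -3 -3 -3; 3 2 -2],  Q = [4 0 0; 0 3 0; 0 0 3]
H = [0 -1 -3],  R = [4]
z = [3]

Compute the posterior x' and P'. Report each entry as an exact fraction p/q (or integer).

x' = [128/287, 1923/574, -1163/574]
P' = [14276/287 21366/287 -7146/287; 21366/287 82857/574 -27567/574; -7146/287 -27567/574 9425/574]

x̄ = F·x = [-2, 6, 10]
P̄ = F·P·Fᵀ + Q = [52 72 -36; 72 147 -36; -36 -36 71]
y = z − H·x̄ = [39]
S = H·P̄·Hᵀ + R = [574]
K = P̄·Hᵀ·S⁻¹ = [18/287; -39/574; -177/574]
x' = x̄ + K·y = [128/287, 1923/574, -1163/574]
P' = (I − K·H)·P̄ = [14276/287 21366/287 -7146/287; 21366/287 82857/574 -27567/574; -7146/287 -27567/574 9425/574]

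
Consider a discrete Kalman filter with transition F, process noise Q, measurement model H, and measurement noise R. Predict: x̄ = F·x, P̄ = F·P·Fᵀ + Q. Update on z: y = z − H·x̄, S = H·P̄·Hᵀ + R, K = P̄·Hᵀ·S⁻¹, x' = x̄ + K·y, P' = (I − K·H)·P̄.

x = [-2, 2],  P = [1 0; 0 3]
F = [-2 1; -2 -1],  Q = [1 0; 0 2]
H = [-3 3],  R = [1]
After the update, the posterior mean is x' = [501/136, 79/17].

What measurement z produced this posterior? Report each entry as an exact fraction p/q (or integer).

x̄ = F·x = [6, 2]
P̄ = F·P·Fᵀ + Q = [8 1; 1 9]
S = H·P̄·Hᵀ + R = [136]
K = P̄·Hᵀ·S⁻¹ = [-21/136; 3/17]
x' − x̄ = [-315/136, 45/17] = K·y
y = (KᵀK)⁻¹·Kᵀ·(x' − x̄) = [15]
z = y + H·x̄ = [15] + [-12] = [3]

z = [3]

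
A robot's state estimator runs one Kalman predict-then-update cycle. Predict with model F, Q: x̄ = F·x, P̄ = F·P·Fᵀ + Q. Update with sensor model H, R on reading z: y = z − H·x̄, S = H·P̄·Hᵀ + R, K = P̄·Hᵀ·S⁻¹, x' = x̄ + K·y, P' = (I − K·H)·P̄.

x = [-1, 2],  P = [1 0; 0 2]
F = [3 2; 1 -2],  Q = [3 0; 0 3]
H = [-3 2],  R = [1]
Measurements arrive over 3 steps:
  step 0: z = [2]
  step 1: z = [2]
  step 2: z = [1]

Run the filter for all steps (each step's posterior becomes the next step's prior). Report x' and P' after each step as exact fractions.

step 0: x' = [-761/289, -860/289], P' = [880/289 1285/289; 1285/289 1947/289]
step 1: x' = [-562059/429280, -203567/214640], P' = [513311/429280 355843/214640; 355843/214640 271839/107320]
step 2: x' = [-265302458/250695079, -268817911/250695079], P' = [299360951/250695079 415189249/250695079; 415189249/250695079 634572057/250695079]

step 0: x̄ = F·x = [1, -5]
step 0: P̄ = F·P·Fᵀ + Q = [20 -5; -5 12]
step 0: y = z − H·x̄ = [15]
step 0: S = H·P̄·Hᵀ + R = [289]
step 0: K = P̄·Hᵀ·S⁻¹ = [-70/289; 39/289]
step 0: x' = x̄ + K·y = [-761/289, -860/289]
step 0: P' = (I − K·H)·P̄ = [880/289 1285/289; 1285/289 1947/289]
step 1: x̄ = F·x = [-4003/289, 959/289]
step 1: P̄ = F·P·Fᵀ + Q = [31995/289 -10288/289; -10288/289 4395/289]
step 1: y = z − H·x̄ = [-13349/289]
step 1: S = H·P̄·Hᵀ + R = [429280/289]
step 1: K = P̄·Hᵀ·S⁻¹ = [-116561/429280; 19827/214640]
step 1: x' = x̄ + K·y = [-562059/429280, -203567/214640]
step 1: P' = (I − K·H)·P̄ = [513311/429280 355843/214640; 355843/214640 271839/107320]
step 2: x̄ = F·x = [-500089/85856, 252209/429280]
step 2: P̄ = F·P·Fᵀ + Q = [3759459/85856 -1131247/85856; -1131247/85856 3303831/429280]
step 2: y = z − H·x̄ = [-7576473/429280]
step 2: S = H·P̄·Hᵀ + R = [250695079/429280]
step 2: K = P̄·Hᵀ·S⁻¹ = [-67704355/250695079; 23576367/250695079]
step 2: x' = x̄ + K·y = [-265302458/250695079, -268817911/250695079]
step 2: P' = (I − K·H)·P̄ = [299360951/250695079 415189249/250695079; 415189249/250695079 634572057/250695079]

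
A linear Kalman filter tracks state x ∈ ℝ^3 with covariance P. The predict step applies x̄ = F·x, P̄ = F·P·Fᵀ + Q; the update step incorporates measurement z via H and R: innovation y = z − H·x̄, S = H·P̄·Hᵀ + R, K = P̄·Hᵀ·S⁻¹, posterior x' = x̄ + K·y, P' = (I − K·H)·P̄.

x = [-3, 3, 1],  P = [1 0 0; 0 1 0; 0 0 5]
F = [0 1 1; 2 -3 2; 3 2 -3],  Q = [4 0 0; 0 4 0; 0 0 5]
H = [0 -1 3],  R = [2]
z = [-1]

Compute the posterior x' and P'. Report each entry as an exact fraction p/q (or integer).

x̄ = F·x = [4, -13, -6]
P̄ = F·P·Fᵀ + Q = [10 7 -13; 7 37 -30; -13 -30 63]
y = z − H·x̄ = [4]
S = H·P̄·Hᵀ + R = [786]
K = P̄·Hᵀ·S⁻¹ = [-23/393; -127/786; 73/262]
x' = x̄ + K·y = [1480/393, -5363/393, -640/131]
P' = (I − K·H)·P̄ = [2872/393 -170/393 -24/131; -170/393 12953/786 1411/262; -24/131 1411/262 519/262]

x' = [1480/393, -5363/393, -640/131]
P' = [2872/393 -170/393 -24/131; -170/393 12953/786 1411/262; -24/131 1411/262 519/262]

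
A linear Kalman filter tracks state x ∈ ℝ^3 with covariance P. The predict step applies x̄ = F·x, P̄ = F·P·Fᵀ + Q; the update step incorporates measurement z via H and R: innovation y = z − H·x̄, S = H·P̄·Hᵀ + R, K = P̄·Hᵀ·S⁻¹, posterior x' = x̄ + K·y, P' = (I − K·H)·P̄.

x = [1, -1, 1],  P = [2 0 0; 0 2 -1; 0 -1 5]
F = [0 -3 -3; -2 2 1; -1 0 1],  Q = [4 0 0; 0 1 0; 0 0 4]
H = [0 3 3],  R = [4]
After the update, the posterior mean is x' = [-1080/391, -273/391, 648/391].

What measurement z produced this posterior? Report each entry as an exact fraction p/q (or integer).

x̄ = F·x = [0, -3, 0]
P̄ = F·P·Fᵀ + Q = [49 -18 -12; -18 18 7; -12 7 11]
S = H·P̄·Hᵀ + R = [391]
K = P̄·Hᵀ·S⁻¹ = [-90/391; 75/391; 54/391]
x' − x̄ = [-1080/391, 900/391, 648/391] = K·y
y = (KᵀK)⁻¹·Kᵀ·(x' − x̄) = [12]
z = y + H·x̄ = [12] + [-9] = [3]

z = [3]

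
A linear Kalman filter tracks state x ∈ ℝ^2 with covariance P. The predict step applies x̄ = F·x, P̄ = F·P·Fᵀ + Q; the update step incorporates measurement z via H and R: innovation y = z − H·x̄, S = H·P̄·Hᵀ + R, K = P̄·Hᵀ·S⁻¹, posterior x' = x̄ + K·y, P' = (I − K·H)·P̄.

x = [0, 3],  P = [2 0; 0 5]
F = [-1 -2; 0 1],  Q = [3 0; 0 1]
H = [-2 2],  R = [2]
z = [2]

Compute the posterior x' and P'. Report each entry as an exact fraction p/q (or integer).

x' = [-58/103, 53/103]
P' = [125/103 90/103; 90/103 106/103]

x̄ = F·x = [-6, 3]
P̄ = F·P·Fᵀ + Q = [25 -10; -10 6]
y = z − H·x̄ = [-16]
S = H·P̄·Hᵀ + R = [206]
K = P̄·Hᵀ·S⁻¹ = [-35/103; 16/103]
x' = x̄ + K·y = [-58/103, 53/103]
P' = (I − K·H)·P̄ = [125/103 90/103; 90/103 106/103]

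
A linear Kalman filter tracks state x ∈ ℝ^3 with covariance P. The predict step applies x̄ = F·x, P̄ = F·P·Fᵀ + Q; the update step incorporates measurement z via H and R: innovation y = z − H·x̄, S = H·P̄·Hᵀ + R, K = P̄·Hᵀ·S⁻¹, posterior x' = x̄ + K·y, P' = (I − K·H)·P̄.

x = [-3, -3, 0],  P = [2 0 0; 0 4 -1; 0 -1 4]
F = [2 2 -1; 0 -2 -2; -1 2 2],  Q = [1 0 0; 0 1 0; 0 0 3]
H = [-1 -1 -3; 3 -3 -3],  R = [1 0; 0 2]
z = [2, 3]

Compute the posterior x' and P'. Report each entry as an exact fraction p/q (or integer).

x' = [79380/70831, 132224/70831, -118589/70831]
P' = [167640/70831 314307/70831 -158305/70831; 314307/70831 639572/70831 -325027/70831; -158305/70831 -325027/70831 170508/70831]

x̄ = F·x = [-12, 6, -3]
P̄ = F·P·Fᵀ + Q = [33 -6 2; -6 25 -24; 2 -24 29]
y = z − H·x̄ = [-13, 48]
S = H·P̄·Hᵀ + R = [176 -63; -63 425]
K = P̄·Hᵀ·S⁻¹ = [-7032/70831 17457/70831; 21202/70831 -357/70831; -28192/70831 -5679/70831]
x' = x̄ + K·y = [79380/70831, 132224/70831, -118589/70831]
P' = (I − K·H)·P̄ = [167640/70831 314307/70831 -158305/70831; 314307/70831 639572/70831 -325027/70831; -158305/70831 -325027/70831 170508/70831]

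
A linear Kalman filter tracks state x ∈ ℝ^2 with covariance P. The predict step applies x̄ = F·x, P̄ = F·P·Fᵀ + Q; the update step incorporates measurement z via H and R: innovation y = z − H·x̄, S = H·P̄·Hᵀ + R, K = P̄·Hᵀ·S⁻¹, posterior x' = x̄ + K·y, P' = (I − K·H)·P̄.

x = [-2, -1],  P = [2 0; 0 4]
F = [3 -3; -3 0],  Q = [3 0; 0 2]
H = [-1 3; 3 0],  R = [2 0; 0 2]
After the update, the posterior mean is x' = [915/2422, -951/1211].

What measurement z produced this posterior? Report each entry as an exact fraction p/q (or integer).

x̄ = F·x = [-3, 6]
P̄ = F·P·Fᵀ + Q = [57 -18; -18 20]
S = H·P̄·Hᵀ + R = [347 -333; -333 515]
K = P̄·Hᵀ·S⁻¹ = [-111/33908 11187/33908; 5547/16954 1809/16954]
x' − x̄ = [8181/2422, -8217/1211] = K·y
y = (KᵀK)⁻¹·Kᵀ·(x' − x̄) = [-24, 10]
z = y + H·x̄ = [-24, 10] + [21, -9] = [-3, 1]

z = [-3, 1]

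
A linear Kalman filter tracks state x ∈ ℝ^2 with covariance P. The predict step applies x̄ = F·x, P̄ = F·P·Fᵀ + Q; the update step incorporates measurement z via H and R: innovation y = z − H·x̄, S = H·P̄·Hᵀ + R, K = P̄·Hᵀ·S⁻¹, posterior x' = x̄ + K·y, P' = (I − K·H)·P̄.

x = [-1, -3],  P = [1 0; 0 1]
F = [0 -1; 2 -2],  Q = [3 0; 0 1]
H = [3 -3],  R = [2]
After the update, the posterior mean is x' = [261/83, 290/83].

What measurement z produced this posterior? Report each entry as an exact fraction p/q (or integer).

z = [-1]

x̄ = F·x = [3, 4]
P̄ = F·P·Fᵀ + Q = [4 2; 2 9]
S = H·P̄·Hᵀ + R = [83]
K = P̄·Hᵀ·S⁻¹ = [6/83; -21/83]
x' − x̄ = [12/83, -42/83] = K·y
y = (KᵀK)⁻¹·Kᵀ·(x' − x̄) = [2]
z = y + H·x̄ = [2] + [-3] = [-1]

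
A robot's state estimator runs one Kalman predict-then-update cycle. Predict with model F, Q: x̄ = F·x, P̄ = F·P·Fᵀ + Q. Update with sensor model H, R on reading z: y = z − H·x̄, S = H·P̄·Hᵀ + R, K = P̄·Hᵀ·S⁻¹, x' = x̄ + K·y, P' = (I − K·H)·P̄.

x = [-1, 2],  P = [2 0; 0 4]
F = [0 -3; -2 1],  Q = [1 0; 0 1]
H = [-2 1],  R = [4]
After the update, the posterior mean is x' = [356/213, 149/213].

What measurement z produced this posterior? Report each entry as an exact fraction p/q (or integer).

z = [-3]

x̄ = F·x = [-6, 4]
P̄ = F·P·Fᵀ + Q = [37 -12; -12 13]
S = H·P̄·Hᵀ + R = [213]
K = P̄·Hᵀ·S⁻¹ = [-86/213; 37/213]
x' − x̄ = [1634/213, -703/213] = K·y
y = (KᵀK)⁻¹·Kᵀ·(x' − x̄) = [-19]
z = y + H·x̄ = [-19] + [16] = [-3]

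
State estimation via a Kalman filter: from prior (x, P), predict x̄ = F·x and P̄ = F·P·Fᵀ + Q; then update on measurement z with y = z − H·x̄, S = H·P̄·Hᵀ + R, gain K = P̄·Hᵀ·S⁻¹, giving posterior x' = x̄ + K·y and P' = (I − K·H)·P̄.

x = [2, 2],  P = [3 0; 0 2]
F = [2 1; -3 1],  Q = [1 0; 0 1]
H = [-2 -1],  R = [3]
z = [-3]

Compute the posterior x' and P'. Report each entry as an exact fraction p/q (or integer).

x' = [104/29, -106/29]
P' = [239/29 -436/29; -436/29 866/29]

x̄ = F·x = [6, -4]
P̄ = F·P·Fᵀ + Q = [15 -16; -16 30]
y = z − H·x̄ = [5]
S = H·P̄·Hᵀ + R = [29]
K = P̄·Hᵀ·S⁻¹ = [-14/29; 2/29]
x' = x̄ + K·y = [104/29, -106/29]
P' = (I − K·H)·P̄ = [239/29 -436/29; -436/29 866/29]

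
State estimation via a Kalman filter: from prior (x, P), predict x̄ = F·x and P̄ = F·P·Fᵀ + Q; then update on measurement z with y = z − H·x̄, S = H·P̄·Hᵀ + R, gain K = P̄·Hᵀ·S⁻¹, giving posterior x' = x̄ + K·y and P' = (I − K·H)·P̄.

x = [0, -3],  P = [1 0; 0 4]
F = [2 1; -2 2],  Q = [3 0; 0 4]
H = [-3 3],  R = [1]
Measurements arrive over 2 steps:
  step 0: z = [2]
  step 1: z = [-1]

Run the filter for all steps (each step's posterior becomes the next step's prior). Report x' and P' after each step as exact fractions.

step 0: x' = [-963/244, -201/61], P' = [2243/244 559/61; 559/61 564/61]
step 1: x' = [49263/49480, 4194/6185], P' = [214179/49480 52239/12370; 52239/12370 26153/6185]

step 0: x̄ = F·x = [-3, -6]
step 0: P̄ = F·P·Fᵀ + Q = [11 4; 4 24]
step 0: y = z − H·x̄ = [11]
step 0: S = H·P̄·Hᵀ + R = [244]
step 0: K = P̄·Hᵀ·S⁻¹ = [-21/244; 15/61]
step 0: x' = x̄ + K·y = [-963/244, -201/61]
step 0: P' = (I − K·H)·P̄ = [2243/244 559/61; 559/61 564/61]
step 1: x̄ = F·x = [-1365/122, 159/122]
step 1: P̄ = F·P·Fᵀ + Q = [5226/61 3/61; 3/61 271/61]
step 1: y = z − H·x̄ = [-2347/61]
step 1: S = H·P̄·Hᵀ + R = [49480/61]
step 1: K = P̄·Hᵀ·S⁻¹ = [-15669/49480; 201/12370]
step 1: x' = x̄ + K·y = [49263/49480, 4194/6185]
step 1: P' = (I − K·H)·P̄ = [214179/49480 52239/12370; 52239/12370 26153/6185]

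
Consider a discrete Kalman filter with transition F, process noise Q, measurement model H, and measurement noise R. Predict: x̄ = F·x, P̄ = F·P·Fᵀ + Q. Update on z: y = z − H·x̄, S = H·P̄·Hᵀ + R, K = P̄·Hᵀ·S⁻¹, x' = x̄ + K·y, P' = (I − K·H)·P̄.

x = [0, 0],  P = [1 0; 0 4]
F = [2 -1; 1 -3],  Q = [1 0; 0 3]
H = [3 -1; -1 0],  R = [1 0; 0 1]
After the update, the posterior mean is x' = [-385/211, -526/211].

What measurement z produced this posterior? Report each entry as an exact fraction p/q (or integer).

x̄ = F·x = [0, 0]
P̄ = F·P·Fᵀ + Q = [9 14; 14 40]
S = H·P̄·Hᵀ + R = [38 -13; -13 10]
K = P̄·Hᵀ·S⁻¹ = [13/211 -173/211; -162/211 -506/211]
x' − x̄ = [-385/211, -526/211] = K·y
y = (KᵀK)⁻¹·Kᵀ·(x' − x̄) = [-3, 2]
z = y + H·x̄ = [-3, 2] + [0, 0] = [-3, 2]

z = [-3, 2]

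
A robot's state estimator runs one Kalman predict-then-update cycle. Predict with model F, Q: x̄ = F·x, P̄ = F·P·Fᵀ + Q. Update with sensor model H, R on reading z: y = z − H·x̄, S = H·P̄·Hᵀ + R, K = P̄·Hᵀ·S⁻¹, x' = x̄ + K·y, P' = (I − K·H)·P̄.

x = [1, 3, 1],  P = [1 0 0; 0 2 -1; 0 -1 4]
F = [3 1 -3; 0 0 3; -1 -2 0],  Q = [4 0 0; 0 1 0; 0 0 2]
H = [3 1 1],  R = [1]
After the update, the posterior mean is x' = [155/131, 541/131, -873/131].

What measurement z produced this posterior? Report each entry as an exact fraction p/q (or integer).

z = [1]

x̄ = F·x = [3, 3, -7]
P̄ = F·P·Fᵀ + Q = [57 -39 -13; -39 37 6; -13 6 11]
S = H·P̄·Hᵀ + R = [262]
K = P̄·Hᵀ·S⁻¹ = [119/262; -37/131; -11/131]
x' − x̄ = [-238/131, 148/131, 44/131] = K·y
y = (KᵀK)⁻¹·Kᵀ·(x' − x̄) = [-4]
z = y + H·x̄ = [-4] + [5] = [1]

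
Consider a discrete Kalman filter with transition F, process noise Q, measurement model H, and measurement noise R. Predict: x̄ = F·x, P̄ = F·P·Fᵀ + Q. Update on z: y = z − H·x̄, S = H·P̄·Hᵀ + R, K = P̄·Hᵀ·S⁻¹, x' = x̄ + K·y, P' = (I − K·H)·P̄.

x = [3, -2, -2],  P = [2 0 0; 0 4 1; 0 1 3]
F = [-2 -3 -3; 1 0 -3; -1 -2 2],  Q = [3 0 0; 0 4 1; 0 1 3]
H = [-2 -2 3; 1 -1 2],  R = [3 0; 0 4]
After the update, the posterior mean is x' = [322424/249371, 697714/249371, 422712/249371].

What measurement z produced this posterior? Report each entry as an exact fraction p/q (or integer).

x̄ = F·x = [6, 9, -3]
P̄ = F·P·Fᵀ + Q = [92 32 10; 32 33 -13; 10 -13 25]
S = H·P̄·Hᵀ + R = [1020 113; 113 257]
K = P̄·Hᵀ·S⁻¹ = [-65066/249371 106234/249371; -40382/249371 -8443/249371; 12568/249371 65307/249371]
x' − x̄ = [-1173802/249371, -1546625/249371, 1170825/249371] = K·y
y = (KᵀK)⁻¹·Kᵀ·(x' − x̄) = [36, 11]
z = y + H·x̄ = [36, 11] + [-39, -9] = [-3, 2]

z = [-3, 2]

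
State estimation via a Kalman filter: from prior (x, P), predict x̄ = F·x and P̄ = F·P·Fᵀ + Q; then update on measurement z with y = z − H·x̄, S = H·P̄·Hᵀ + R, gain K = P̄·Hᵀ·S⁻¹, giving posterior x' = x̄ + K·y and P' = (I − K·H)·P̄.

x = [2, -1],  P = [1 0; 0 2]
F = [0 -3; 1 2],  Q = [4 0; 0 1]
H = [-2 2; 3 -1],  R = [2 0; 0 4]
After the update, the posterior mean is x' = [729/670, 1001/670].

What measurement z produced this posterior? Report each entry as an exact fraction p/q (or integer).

x̄ = F·x = [3, 0]
P̄ = F·P·Fᵀ + Q = [22 -12; -12 10]
S = H·P̄·Hᵀ + R = [226 -248; -248 284]
K = P̄·Hᵀ·S⁻¹ = [4/335 191/670; 136/335 129/670]
x' − x̄ = [-1281/670, 1001/670] = K·y
y = (KᵀK)⁻¹·Kᵀ·(x' − x̄) = [7, -7]
z = y + H·x̄ = [7, -7] + [-6, 9] = [1, 2]

z = [1, 2]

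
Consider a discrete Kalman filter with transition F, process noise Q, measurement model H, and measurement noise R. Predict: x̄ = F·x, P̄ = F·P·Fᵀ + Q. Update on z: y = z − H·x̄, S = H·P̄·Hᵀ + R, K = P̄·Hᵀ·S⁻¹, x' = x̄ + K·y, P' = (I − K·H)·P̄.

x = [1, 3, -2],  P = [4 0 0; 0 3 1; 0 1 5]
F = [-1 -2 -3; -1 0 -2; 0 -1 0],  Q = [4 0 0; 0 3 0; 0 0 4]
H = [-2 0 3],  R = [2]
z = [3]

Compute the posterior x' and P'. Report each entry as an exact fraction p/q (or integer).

x̄ = F·x = [-1, 3, -3]
P̄ = F·P·Fᵀ + Q = [77 38 9; 38 27 2; 9 2 7]
y = z − H·x̄ = [10]
S = H·P̄·Hᵀ + R = [265]
K = P̄·Hᵀ·S⁻¹ = [-127/265; -14/53; 3/265]
x' = x̄ + K·y = [-307/53, 19/53, -153/53]
P' = (I − K·H)·P̄ = [4276/265 236/53 2766/265; 236/53 451/53 148/53; 2766/265 148/53 1846/265]

x' = [-307/53, 19/53, -153/53]
P' = [4276/265 236/53 2766/265; 236/53 451/53 148/53; 2766/265 148/53 1846/265]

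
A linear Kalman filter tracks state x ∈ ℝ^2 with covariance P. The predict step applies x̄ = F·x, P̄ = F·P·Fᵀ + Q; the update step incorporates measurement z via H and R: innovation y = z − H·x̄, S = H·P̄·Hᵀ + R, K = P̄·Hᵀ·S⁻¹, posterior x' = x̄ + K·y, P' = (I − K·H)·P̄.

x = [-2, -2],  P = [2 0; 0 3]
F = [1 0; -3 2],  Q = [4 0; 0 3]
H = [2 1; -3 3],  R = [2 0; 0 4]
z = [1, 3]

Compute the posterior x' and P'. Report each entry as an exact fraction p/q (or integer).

x' = [-349/3545, 3346/3545]
P' = [903/3545 393/3545; 393/3545 1443/3545]

x̄ = F·x = [-2, 2]
P̄ = F·P·Fᵀ + Q = [6 -6; -6 33]
y = z − H·x̄ = [3, -9]
S = H·P̄·Hᵀ + R = [35 45; 45 463]
K = P̄·Hᵀ·S⁻¹ = [2199/7090 -153/1418; 2229/7090 315/1418]
x' = x̄ + K·y = [-349/3545, 3346/3545]
P' = (I − K·H)·P̄ = [903/3545 393/3545; 393/3545 1443/3545]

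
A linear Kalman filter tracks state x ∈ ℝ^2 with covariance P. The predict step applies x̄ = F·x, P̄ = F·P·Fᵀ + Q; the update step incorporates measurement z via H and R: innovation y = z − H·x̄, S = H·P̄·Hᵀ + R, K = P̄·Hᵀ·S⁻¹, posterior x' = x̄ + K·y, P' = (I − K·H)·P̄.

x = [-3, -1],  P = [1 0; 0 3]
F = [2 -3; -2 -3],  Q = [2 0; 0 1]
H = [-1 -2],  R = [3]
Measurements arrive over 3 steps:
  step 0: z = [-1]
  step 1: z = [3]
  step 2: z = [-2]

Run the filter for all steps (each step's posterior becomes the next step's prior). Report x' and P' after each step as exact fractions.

step 0: x' = [-937/128, 543/128], P' = [2207/256 -985/256; -985/256 623/256]
step 1: x' = [-59557/5227, 101803/26135], P' = [223789/5227 -105797/5227; -105797/5227 268274/26135]
step 2: x' = [-124213225/7397729, 68944951/7397729], P' = [546065968/7397729 -259281422/7397729; -259281422/7397729 128254423/7397729]

step 0: x̄ = F·x = [-3, 9]
step 0: P̄ = F·P·Fᵀ + Q = [33 23; 23 32]
step 0: y = z − H·x̄ = [14]
step 0: S = H·P̄·Hᵀ + R = [256]
step 0: K = P̄·Hᵀ·S⁻¹ = [-79/256; -87/256]
step 0: x' = x̄ + K·y = [-937/128, 543/128]
step 0: P' = (I − K·H)·P̄ = [2207/256 -985/256; -985/256 623/256]
step 1: x̄ = F·x = [-3503/128, 245/128]
step 1: P̄ = F·P·Fᵀ + Q = [26767/256 -3221/256; -3221/256 2871/256]
step 1: y = z − H·x̄ = [-2629/128]
step 1: S = H·P̄·Hᵀ + R = [26135/256]
step 1: K = P̄·Hᵀ·S⁻¹ = [-4065/5227; -2521/26135]
step 1: x' = x̄ + K·y = [-59557/5227, 101803/26135]
step 1: P' = (I − K·H)·P̄ = [223789/5227 -105797/5227; -105797/5227 268274/26135]
step 2: x̄ = F·x = [-900979/26135, 290161/26135]
step 2: P̄ = F·P·Fᵀ + Q = [13290336/26135 -2061314/26135; -2061314/26135 568561/26135]
step 2: y = z − H·x̄ = [-372927/26135]
step 2: S = H·P̄·Hᵀ + R = [7397729/26135]
step 2: K = P̄·Hᵀ·S⁻¹ = [-9167708/7397729; 924192/7397729]
step 2: x' = x̄ + K·y = [-124213225/7397729, 68944951/7397729]
step 2: P' = (I − K·H)·P̄ = [546065968/7397729 -259281422/7397729; -259281422/7397729 128254423/7397729]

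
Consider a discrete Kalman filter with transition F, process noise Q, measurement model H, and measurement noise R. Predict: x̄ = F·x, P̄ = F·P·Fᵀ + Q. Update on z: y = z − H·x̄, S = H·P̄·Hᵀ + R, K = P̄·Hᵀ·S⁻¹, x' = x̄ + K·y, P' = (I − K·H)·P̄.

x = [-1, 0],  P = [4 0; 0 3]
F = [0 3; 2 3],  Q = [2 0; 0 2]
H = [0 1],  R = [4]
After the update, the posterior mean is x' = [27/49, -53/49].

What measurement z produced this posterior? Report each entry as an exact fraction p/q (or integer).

z = [-1]

x̄ = F·x = [0, -2]
P̄ = F·P·Fᵀ + Q = [29 27; 27 45]
S = H·P̄·Hᵀ + R = [49]
K = P̄·Hᵀ·S⁻¹ = [27/49; 45/49]
x' − x̄ = [27/49, 45/49] = K·y
y = (KᵀK)⁻¹·Kᵀ·(x' − x̄) = [1]
z = y + H·x̄ = [1] + [-2] = [-1]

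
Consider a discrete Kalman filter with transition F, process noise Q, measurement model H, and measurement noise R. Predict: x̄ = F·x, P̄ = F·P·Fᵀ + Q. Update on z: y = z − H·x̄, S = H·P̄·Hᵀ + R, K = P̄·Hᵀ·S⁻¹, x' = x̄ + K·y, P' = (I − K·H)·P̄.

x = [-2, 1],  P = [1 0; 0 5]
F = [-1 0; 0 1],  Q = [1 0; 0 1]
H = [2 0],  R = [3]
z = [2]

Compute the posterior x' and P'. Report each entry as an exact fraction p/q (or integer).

x' = [14/11, 1]
P' = [6/11 0; 0 6]

x̄ = F·x = [2, 1]
P̄ = F·P·Fᵀ + Q = [2 0; 0 6]
y = z − H·x̄ = [-2]
S = H·P̄·Hᵀ + R = [11]
K = P̄·Hᵀ·S⁻¹ = [4/11; 0]
x' = x̄ + K·y = [14/11, 1]
P' = (I − K·H)·P̄ = [6/11 0; 0 6]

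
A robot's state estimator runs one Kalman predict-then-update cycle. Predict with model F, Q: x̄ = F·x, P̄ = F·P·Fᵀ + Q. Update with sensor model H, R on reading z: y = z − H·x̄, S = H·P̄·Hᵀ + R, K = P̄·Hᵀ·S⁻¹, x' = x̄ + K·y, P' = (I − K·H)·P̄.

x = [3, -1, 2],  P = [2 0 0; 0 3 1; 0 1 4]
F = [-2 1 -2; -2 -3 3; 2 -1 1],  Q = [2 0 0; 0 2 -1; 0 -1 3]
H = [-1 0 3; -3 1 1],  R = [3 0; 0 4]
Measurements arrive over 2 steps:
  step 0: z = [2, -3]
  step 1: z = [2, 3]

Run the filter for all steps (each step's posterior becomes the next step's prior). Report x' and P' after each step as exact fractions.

step 0: x̄ = F·x = [-11, 3, 9]
step 0: P̄ = F·P·Fᵀ + Q = [25 -16 -16; -16 55 6; -16 6 16]
step 0: y = z − H·x̄ = [-36, -48]
step 0: S = H·P̄·Hᵀ + R = [268 317; 317 504]
step 0: K = P̄·Hᵀ·S⁻¹ = [-2873/34583 -5535/34583; -17417/34583 18434/34583; 10066/34583 -1528/34583]
step 0: x' = x̄ + K·y = [-11305/34583, -154071/34583, 22215/34583]
step 0: P' = (I − K·H)·P̄ = [62601/34583 147669/34583 17994/34583; 147669/34583 484937/34583 31806/34583; 17994/34583 31806/34583 16064/34583]
step 1: x̄ = F·x = [-175891/34583, 551468/34583, 153676/34583]
step 1: P̄ = F·P·Fᵀ + Q = [294815/34583 -459849/34583 -189339/34583; -459849/34583 5812171/34583 508480/34583; -189339/34583 508480/34583 272842/34583]
step 1: y = z − H·x̄ = [-567753/34583, -1129068/34583]
step 1: S = H·P̄·Hᵀ + R = [3990176/34583 5581650/34583; 5581650/34583 13788768/34583]
step 1: K = P̄·Hᵀ·S⁻¹ = [-16082987/115012166 -3140848/57506083; -37603063/57506083 284011753/345036498; 30678265/115012166 -3490871/345036498]
step 1: x' = x̄ + K·y = [-115836649/115012166, -11067497/57506083, 45419509/115012166]
step 1: P' = (I − K·H)·P̄ = [150313443/57506083 792627899/115012166 84125975/115012166; 792627899/115012166 3851344291/172518249 567009521/345036498; 84125975/115012166 567009521/345036498 88080385/172518249]

step 0: x' = [-11305/34583, -154071/34583, 22215/34583], P' = [62601/34583 147669/34583 17994/34583; 147669/34583 484937/34583 31806/34583; 17994/34583 31806/34583 16064/34583]
step 1: x' = [-115836649/115012166, -11067497/57506083, 45419509/115012166], P' = [150313443/57506083 792627899/115012166 84125975/115012166; 792627899/115012166 3851344291/172518249 567009521/345036498; 84125975/115012166 567009521/345036498 88080385/172518249]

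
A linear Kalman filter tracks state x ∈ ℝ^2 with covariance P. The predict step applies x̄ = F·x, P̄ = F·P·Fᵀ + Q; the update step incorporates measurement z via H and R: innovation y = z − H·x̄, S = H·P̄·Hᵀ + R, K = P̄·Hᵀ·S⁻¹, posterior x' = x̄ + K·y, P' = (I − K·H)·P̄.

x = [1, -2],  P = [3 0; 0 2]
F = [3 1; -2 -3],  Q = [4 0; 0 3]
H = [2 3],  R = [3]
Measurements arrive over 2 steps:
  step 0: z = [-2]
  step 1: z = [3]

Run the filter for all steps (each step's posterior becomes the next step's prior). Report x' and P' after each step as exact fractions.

step 0: x̄ = F·x = [1, 4]
step 0: P̄ = F·P·Fᵀ + Q = [33 -24; -24 33]
step 0: y = z − H·x̄ = [-16]
step 0: S = H·P̄·Hᵀ + R = [144]
step 0: K = P̄·Hᵀ·S⁻¹ = [-1/24; 17/48]
step 0: x' = x̄ + K·y = [5/3, -5/3]
step 0: P' = (I − K·H)·P̄ = [131/4 -175/8; -175/8 239/16]
step 1: x̄ = F·x = [10/3, 5/3]
step 1: P̄ = F·P·Fᵀ + Q = [2919/16 -11/16; -11/16 95/16]
step 1: y = z − H·x̄ = [-26/3]
step 1: S = H·P̄·Hᵀ + R = [12447/16]
step 1: K = P̄·Hᵀ·S⁻¹ = [215/461; 263/12447]
step 1: x' = x̄ + K·y = [-980/1383, 55397/37341]
step 1: P' = (I − K·H)·P̄ = [6099/461 -3851/461; -3851/461 69581/12447]

step 0: x' = [5/3, -5/3], P' = [131/4 -175/8; -175/8 239/16]
step 1: x' = [-980/1383, 55397/37341], P' = [6099/461 -3851/461; -3851/461 69581/12447]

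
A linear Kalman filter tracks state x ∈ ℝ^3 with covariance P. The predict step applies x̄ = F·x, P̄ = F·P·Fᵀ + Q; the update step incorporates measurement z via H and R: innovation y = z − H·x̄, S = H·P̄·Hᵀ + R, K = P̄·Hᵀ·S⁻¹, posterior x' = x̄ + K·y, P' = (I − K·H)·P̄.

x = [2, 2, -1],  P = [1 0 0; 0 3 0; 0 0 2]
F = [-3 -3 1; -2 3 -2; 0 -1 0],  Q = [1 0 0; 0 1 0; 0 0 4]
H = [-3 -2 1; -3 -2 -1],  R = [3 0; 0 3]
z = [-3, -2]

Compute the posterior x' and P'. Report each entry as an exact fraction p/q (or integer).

x̄ = F·x = [-13, 4, -2]
P̄ = F·P·Fᵀ + Q = [39 -25 9; -25 40 -9; 9 -9 7]
y = z − H·x̄ = [-32, -35]
S = H·P̄·Hᵀ + R = [203 204; 204 239]
K = P̄·Hᵀ·S⁻¹ = [1642/6901 -3596/6901; -4162/6901 3668/6901; 2786/6901 -2840/6901]
x' = x̄ + K·y = [-16397/6901, 32408/6901, -3554/6901]
P' = (I − K·H)·P̄ = [91079/6901 -135153/6901 7857/6901; -135153/6901 203100/6901 -11745/6901; 7857/6901 -11745/6901 8439/6901]

x' = [-16397/6901, 32408/6901, -3554/6901]
P' = [91079/6901 -135153/6901 7857/6901; -135153/6901 203100/6901 -11745/6901; 7857/6901 -11745/6901 8439/6901]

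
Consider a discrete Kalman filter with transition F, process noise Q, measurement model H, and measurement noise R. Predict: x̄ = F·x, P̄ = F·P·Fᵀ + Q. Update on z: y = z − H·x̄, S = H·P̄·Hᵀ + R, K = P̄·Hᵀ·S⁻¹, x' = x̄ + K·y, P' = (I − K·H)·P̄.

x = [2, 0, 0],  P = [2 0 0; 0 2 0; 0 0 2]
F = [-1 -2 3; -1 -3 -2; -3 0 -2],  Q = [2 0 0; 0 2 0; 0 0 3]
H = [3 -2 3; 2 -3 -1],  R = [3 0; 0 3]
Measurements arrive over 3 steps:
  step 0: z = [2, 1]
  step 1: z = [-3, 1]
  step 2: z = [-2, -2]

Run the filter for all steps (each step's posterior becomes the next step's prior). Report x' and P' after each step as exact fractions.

step 0: x̄ = F·x = [-2, -2, -6]
step 0: P̄ = F·P·Fᵀ + Q = [30 2 -6; 2 30 14; -6 14 29]
step 0: y = z − H·x̄ = [22, -7]
step 0: S = H·P̄·Hᵀ + R = [354 131; 131 506]
step 0: K = P̄·Hᵀ·S⁻¹ = [26548/161963 12332/161963; 7028/161963 -33828/161963; 31619/161963 -34753/161963]
step 0: x' = x̄ + K·y = [173806/161963, 67486/161963, -32889/161963]
step 0: P' = (I − K·H)·P̄ = [2313706/161963 1875702/161963 -1036690/161963; 1875702/161963 1560426/161963 -828390/161963; -1036690/161963 -828390/161963 516049/161963]
step 1: x̄ = F·x = [-407445/161963, -310486/161963, -455640/161963]
step 1: P̄ = F·P·Fᵀ + Q = [37187405/161963 23137118/161963 19042306/161963; 23137118/161963 15912434/161963 12622772/161963; 19042306/161963 12622772/161963 10933159/161963]
step 1: y = z − H·x̄ = [1482394/161963, -410245/161963]
step 1: S = H·P̄·Hᵀ + R = [410863529/161963 -46215463/161963; -46215463/161963 25302566/161963]
step 1: K = P̄·Hᵀ·S⁻¹ = [15106848104/50999503215 -784283153/50999503215; 2589514442/16999834405 -4733958784/16999834405; 7046712619/50999503215 -8729849878/50999503215]
step 1: x' = x̄ + K·y = [11956784222/50999503215, 3102887746/16999834405, -56865036308/50999503215]
step 1: P' = (I − K·H)·P̄ = [223471541899/50999503215 59787329732/16999834405 -88790034331/50999503215; 59787329732/16999834405 52083913938/16999834405 -22475205998/16999834405; -88790034331/50999503215 -22475205998/16999834405 50886334954/50999503215]
step 2: x̄ = F·x = [-201169219622/50999503215, 14769459736/10199900643, 15571943990/10199900643]
step 2: P̄ = F·P·Fᵀ + Q = [3467750108869/50999503215 435678410668/10199900643 358619263898/10199900643; 435678410668/10199900643 369437189279/10199900643 274668777133/10199900643; 358619263898/10199900643 274668777133/10199900643 260461462916/10199900643]
step 2: y = z − H·x̄ = [415624089946/50999503215, 599741048804/50999503215]
step 2: S = H·P̄·Hᵀ + R = [40127161589026/50999503215 -4570520546761/50999503215; -4570520546761/50999503215 6877953173206/50999503215]
step 2: K = P̄·Hᵀ·S⁻¹ = [1416094477267406/5002069907214229 -71889892422237/5002069907214229; 709504448421172/5002069907214229 -1388942067045573/5002069907214229; 717387170911579/5002069907214229 -858642006154906/5002069907214229]
step 2: x' = x̄ + K·y = [-9035673129485274/5002069907214229, -3308445577648364/5002069907214229, 3385528956011204/5002069907214229]
step 2: P' = (I − K·H)·P̄ = [20899290058066297/5002069907214229 16772030556599508/5002069907214229 -8301841876399219/5002069907214229; 16772030556599508/5002069907214229 14665476387958383/5002069907214229 -6285541849539414/5002069907214229; -8301841876399219/5002069907214229 -6285541849539414/5002069907214229 4828867814284522/5002069907214229]

step 0: x' = [173806/161963, 67486/161963, -32889/161963], P' = [2313706/161963 1875702/161963 -1036690/161963; 1875702/161963 1560426/161963 -828390/161963; -1036690/161963 -828390/161963 516049/161963]
step 1: x' = [11956784222/50999503215, 3102887746/16999834405, -56865036308/50999503215], P' = [223471541899/50999503215 59787329732/16999834405 -88790034331/50999503215; 59787329732/16999834405 52083913938/16999834405 -22475205998/16999834405; -88790034331/50999503215 -22475205998/16999834405 50886334954/50999503215]
step 2: x' = [-9035673129485274/5002069907214229, -3308445577648364/5002069907214229, 3385528956011204/5002069907214229], P' = [20899290058066297/5002069907214229 16772030556599508/5002069907214229 -8301841876399219/5002069907214229; 16772030556599508/5002069907214229 14665476387958383/5002069907214229 -6285541849539414/5002069907214229; -8301841876399219/5002069907214229 -6285541849539414/5002069907214229 4828867814284522/5002069907214229]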